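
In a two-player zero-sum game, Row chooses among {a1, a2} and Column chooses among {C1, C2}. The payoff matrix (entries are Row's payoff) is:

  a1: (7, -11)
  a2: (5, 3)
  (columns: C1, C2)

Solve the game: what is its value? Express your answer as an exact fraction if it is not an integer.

Row minima: a1 → -11, a2 → 3; maximin = 3.
Column maxima: C1 → 7, C2 → 3; minimax = 3.
Since maximin = minimax = 3, there is a saddle point and the value is 3.

3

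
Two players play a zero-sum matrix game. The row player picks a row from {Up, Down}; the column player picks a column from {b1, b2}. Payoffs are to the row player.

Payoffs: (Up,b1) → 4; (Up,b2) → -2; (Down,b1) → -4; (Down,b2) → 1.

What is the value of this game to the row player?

-4/11

Row minima: Up → -2, Down → -4; maximin = -2.
Column maxima: b1 → 4, b2 → 1; minimax = 1.
-2 ≠ 1, so there is no saddle point; optimal play is mixed.
Let the row player play Up with probability p. Expected payoff against b1: 4p + (-4)(1−p) = 8p − 4; against b2: (-2)p + 1(1−p) = −3p + 1.
Setting these equal: 8p − 4 = −3p + 1 ⇒ 11p = 5 ⇒ p = 5/11, and the value is (8)·(5/11) − 4 = -4/11.
For the column player: with q = P(b1), equating Up's and Down's payoffs gives 6q − 2 = −5q + 1 ⇒ q = 3/11.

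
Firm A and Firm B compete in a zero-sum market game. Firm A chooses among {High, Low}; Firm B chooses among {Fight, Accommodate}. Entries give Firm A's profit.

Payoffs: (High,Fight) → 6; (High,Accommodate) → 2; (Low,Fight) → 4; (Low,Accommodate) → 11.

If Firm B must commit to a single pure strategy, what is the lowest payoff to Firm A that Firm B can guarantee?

Column maxima: Fight → 6, Accommodate → 11.
The smallest of these is 6.

6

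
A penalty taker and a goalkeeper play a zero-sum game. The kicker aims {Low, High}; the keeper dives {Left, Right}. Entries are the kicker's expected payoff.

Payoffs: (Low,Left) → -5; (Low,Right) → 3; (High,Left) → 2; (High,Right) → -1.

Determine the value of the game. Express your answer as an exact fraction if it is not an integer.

Row minima: Low → -5, High → -1; maximin = -1.
Column maxima: Left → 2, Right → 3; minimax = 2.
-1 ≠ 2, so there is no saddle point; optimal play is mixed.
Let the kicker play Low with probability p. Expected payoff against Left: (-5)p + 2(1−p) = −7p + 2; against Right: 3p + (-1)(1−p) = 4p − 1.
Setting these equal: −7p + 2 = 4p − 1 ⇒ −11p = -3 ⇒ p = 3/11, and the value is (-7)·(3/11) + 2 = 1/11.
For the keeper: with q = P(Left), equating Low's and High's payoffs gives −8q + 3 = 3q − 1 ⇒ q = 4/11.

1/11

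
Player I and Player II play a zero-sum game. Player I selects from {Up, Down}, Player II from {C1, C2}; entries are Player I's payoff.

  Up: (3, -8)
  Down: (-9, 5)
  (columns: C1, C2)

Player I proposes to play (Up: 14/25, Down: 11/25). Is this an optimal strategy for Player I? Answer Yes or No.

Against C1 this mix gives (14/25)·3 + (11/25)·(-9) = -57/25.
Against C2 this mix gives (14/25)·(-8) + (11/25)·5 = -57/25.
All of Player II's active replies (C1, C2) yield -57/25, and no column does worse for Player I. The mix makes Player II indifferent and guarantees -57/25, so it is optimal.

Yes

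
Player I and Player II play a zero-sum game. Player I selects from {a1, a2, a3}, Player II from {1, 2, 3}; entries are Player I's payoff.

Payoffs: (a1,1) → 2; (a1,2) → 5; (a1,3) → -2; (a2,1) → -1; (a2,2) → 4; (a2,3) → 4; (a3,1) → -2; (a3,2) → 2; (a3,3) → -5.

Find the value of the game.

Row minima: a1 → -2, a2 → -1, a3 → -5; maximin = -1.
Column maxima: 1 → 2, 2 → 5, 3 → 4; minimax = 2.
-1 ≠ 2, so there is no saddle point; optimal play is mixed.
a3 is strictly dominated by a1, so Player I never plays it.
2 is strictly dominated by 1 (it gives Player I strictly more in every row), so Player II never plays it.
On the remaining 2×2 (a1, a2 vs 1, 3):
Let Player I play a1 with probability p. Expected payoff against 1: 2p + (-1)(1−p) = 3p − 1; against 3: (-2)p + 4(1−p) = −6p + 4.
Setting these equal: 3p − 1 = −6p + 4 ⇒ 9p = 5 ⇒ p = 5/9, and the value is (3)·(5/9) − 1 = 2/3.
For Player II: with q = P(1), equating a1's and a2's payoffs gives 4q − 2 = −5q + 4 ⇒ q = 2/3.

2/3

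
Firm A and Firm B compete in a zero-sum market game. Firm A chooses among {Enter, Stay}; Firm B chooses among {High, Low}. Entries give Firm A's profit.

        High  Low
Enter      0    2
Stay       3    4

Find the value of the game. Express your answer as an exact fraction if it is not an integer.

3

Row minima: Enter → 0, Stay → 3; maximin = 3.
Column maxima: High → 3, Low → 4; minimax = 3.
Since maximin = minimax = 3, there is a saddle point and the value is 3.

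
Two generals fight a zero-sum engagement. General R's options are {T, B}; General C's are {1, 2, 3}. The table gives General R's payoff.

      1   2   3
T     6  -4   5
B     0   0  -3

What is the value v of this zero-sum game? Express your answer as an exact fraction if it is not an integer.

Row minima: T → -4, B → -3; maximin = -3.
Column maxima: 1 → 6, 2 → 0, 3 → 5; minimax = 0.
-3 ≠ 0, so there is no saddle point; optimal play is mixed.
1 is strictly dominated by 3 (it gives General R strictly more in every row), so General C never plays it.
On the remaining 2×2 (T, B vs 2, 3):
Let General R play T with probability p. Expected payoff against 2: (-4)p + 0(1−p) = −4p; against 3: 5p + (-3)(1−p) = 8p − 3.
Setting these equal: −4p = 8p − 3 ⇒ −12p = -3 ⇒ p = 1/4, and the value is (-4)·(1/4) = -1.
For General C: with q = P(2), equating T's and B's payoffs gives −9q + 5 = 3q − 3 ⇒ q = 2/3.

-1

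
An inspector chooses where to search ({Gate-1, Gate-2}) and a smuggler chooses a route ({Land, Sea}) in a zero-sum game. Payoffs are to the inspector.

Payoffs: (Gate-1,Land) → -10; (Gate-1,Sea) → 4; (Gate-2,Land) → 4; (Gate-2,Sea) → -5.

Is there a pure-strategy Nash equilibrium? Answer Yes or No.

No

Row minima: Gate-1 → -10, Gate-2 → -5; maximin = -5.
Column maxima: Land → 4, Sea → 4; minimax = 4.
-5 ≠ 4, so no pure-strategy equilibrium exists.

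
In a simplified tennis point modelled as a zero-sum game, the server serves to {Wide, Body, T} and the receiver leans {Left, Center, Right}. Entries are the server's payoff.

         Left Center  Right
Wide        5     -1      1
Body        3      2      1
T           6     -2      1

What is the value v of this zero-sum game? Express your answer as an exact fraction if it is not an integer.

Row minima: Wide → -1, Body → 1, T → -2; maximin = 1.
Column maxima: Left → 6, Center → 2, Right → 1; minimax = 1.
Since maximin = minimax = 1, there is a saddle point and the value is 1.

1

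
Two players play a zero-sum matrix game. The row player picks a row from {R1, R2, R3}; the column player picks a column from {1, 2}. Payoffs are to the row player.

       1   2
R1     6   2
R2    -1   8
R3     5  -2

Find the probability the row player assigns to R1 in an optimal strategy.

9/13

Row minima: R1 → 2, R2 → -1, R3 → -2; maximin = 2.
Column maxima: 1 → 6, 2 → 8; minimax = 6.
2 ≠ 6, so there is no saddle point; optimal play is mixed.
R3 is strictly dominated by R1, so the row player never plays it.
On the remaining 2×2 (R1, R2 vs 1, 2):
Let the row player play R1 with probability p. Expected payoff against 1: 6p + (-1)(1−p) = 7p − 1; against 2: 2p + 8(1−p) = −6p + 8.
Setting these equal: 7p − 1 = −6p + 8 ⇒ 13p = 9 ⇒ p = 9/13, and the value is (7)·(9/13) − 1 = 50/13.
For the column player: with q = P(1), equating R1's and R2's payoffs gives 4q + 2 = −9q + 8 ⇒ q = 6/13.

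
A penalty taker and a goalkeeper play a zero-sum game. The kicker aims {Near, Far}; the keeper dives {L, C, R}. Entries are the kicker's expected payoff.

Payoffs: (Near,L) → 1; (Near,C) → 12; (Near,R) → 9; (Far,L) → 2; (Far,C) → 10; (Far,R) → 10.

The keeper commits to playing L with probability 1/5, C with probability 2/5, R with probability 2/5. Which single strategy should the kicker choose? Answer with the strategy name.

Near

Expected payoff of Near: (1/5)·1 + (2/5)·12 + (2/5)·9 = 43/5.
Expected payoff of Far: (1/5)·2 + (2/5)·10 + (2/5)·10 = 42/5.
The largest is 43/5, so the kicker's best response is Near.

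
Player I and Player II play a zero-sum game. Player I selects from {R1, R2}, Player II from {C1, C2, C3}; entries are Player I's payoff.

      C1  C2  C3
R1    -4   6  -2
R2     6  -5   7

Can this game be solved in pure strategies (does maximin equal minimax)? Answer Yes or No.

No

Row minima: R1 → -4, R2 → -5; maximin = -4.
Column maxima: C1 → 6, C2 → 6, C3 → 7; minimax = 6.
-4 ≠ 6, so no pure-strategy equilibrium exists.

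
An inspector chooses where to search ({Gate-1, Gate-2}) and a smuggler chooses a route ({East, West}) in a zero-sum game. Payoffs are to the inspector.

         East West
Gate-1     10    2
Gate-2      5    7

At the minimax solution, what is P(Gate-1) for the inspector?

1/5

Row minima: Gate-1 → 2, Gate-2 → 5; maximin = 5.
Column maxima: East → 10, West → 7; minimax = 7.
5 ≠ 7, so there is no saddle point; optimal play is mixed.
Let the inspector play Gate-1 with probability p. Expected payoff against East: 10p + 5(1−p) = 5p + 5; against West: 2p + 7(1−p) = −5p + 7.
Setting these equal: 5p + 5 = −5p + 7 ⇒ 10p = 2 ⇒ p = 1/5, and the value is (5)·(1/5) + 5 = 6.
For the smuggler: with q = P(East), equating Gate-1's and Gate-2's payoffs gives 8q + 2 = −2q + 7 ⇒ q = 1/2.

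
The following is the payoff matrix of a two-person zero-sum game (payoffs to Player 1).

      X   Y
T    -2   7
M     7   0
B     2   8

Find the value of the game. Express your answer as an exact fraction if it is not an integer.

Row minima: T → -2, M → 0, B → 2; maximin = 2.
Column maxima: X → 7, Y → 8; minimax = 7.
2 ≠ 7, so there is no saddle point; optimal play is mixed.
T is strictly dominated by B, so Player 1 never plays it.
On the remaining 2×2 (M, B vs X, Y):
Let Player 1 play M with probability p. Expected payoff against X: 7p + 2(1−p) = 5p + 2; against Y: 0p + 8(1−p) = −8p + 8.
Setting these equal: 5p + 2 = −8p + 8 ⇒ 13p = 6 ⇒ p = 6/13, and the value is (5)·(6/13) + 2 = 56/13.
For Player 2: with q = P(X), equating M's and B's payoffs gives 7q = −6q + 8 ⇒ q = 8/13.

56/13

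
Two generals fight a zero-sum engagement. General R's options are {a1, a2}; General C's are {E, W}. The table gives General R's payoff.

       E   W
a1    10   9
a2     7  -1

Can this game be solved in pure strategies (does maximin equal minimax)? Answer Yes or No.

Row minima: a1 → 9, a2 → -1; maximin = 9.
Column maxima: E → 10, W → 9; minimax = 9.
maximin = minimax = 9, so a saddle point exists.

Yes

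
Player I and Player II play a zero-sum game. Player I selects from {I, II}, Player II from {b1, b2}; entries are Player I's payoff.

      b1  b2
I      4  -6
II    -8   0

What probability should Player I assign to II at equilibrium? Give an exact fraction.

Row minima: I → -6, II → -8; maximin = -6.
Column maxima: b1 → 4, b2 → 0; minimax = 0.
-6 ≠ 0, so there is no saddle point; optimal play is mixed.
Let Player I play I with probability p. Expected payoff against b1: 4p + (-8)(1−p) = 12p − 8; against b2: (-6)p + 0(1−p) = −6p.
Setting these equal: 12p − 8 = −6p ⇒ 18p = 8 ⇒ p = 4/9, and the value is (12)·(4/9) − 8 = -8/3.
For Player II: with q = P(b1), equating I's and II's payoffs gives 10q − 6 = −8q ⇒ q = 1/3.

5/9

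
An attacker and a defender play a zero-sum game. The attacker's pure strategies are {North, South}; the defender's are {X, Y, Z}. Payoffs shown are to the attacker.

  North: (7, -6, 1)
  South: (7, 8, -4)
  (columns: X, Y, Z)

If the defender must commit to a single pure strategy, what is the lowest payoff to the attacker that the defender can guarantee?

Column maxima: X → 7, Y → 8, Z → 1.
The smallest of these is 1.

1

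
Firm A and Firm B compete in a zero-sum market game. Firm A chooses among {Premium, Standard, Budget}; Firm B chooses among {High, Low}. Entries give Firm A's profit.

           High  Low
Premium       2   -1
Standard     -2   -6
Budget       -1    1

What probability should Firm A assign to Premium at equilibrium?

Row minima: Premium → -1, Standard → -6, Budget → -1; maximin = -1.
Column maxima: High → 2, Low → 1; minimax = 1.
-1 ≠ 1, so there is no saddle point; optimal play is mixed.
Standard is strictly dominated by Premium, so Firm A never plays it.
On the remaining 2×2 (Premium, Budget vs High, Low):
Let Firm A play Premium with probability p. Expected payoff against High: 2p + (-1)(1−p) = 3p − 1; against Low: (-1)p + 1(1−p) = −2p + 1.
Setting these equal: 3p − 1 = −2p + 1 ⇒ 5p = 2 ⇒ p = 2/5, and the value is (3)·(2/5) − 1 = 1/5.
For Firm B: with q = P(High), equating Premium's and Budget's payoffs gives 3q − 1 = −2q + 1 ⇒ q = 2/5.

2/5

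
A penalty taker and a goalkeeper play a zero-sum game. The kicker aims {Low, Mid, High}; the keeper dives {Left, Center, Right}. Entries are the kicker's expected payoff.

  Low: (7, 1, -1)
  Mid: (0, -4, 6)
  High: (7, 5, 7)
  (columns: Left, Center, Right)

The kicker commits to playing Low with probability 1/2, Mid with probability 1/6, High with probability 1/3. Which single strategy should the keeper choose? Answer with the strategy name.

Center

If the keeper plays Left, the kicker's expected payoff is (1/2)·7 + (1/6)·0 + (1/3)·7 = 35/6.
If the keeper plays Center, the kicker's expected payoff is (1/2)·1 + (1/6)·(-4) + (1/3)·5 = 3/2.
If the keeper plays Right, the kicker's expected payoff is (1/2)·(-1) + (1/6)·6 + (1/3)·7 = 17/6.
The keeper minimizes the kicker's payoff; the smallest is 3/2, so the best response is Center.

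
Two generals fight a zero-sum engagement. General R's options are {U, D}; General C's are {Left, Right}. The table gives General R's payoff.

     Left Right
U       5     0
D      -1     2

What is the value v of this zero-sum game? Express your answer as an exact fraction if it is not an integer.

5/4

Row minima: U → 0, D → -1; maximin = 0.
Column maxima: Left → 5, Right → 2; minimax = 2.
0 ≠ 2, so there is no saddle point; optimal play is mixed.
Let General R play U with probability p. Expected payoff against Left: 5p + (-1)(1−p) = 6p − 1; against Right: 0p + 2(1−p) = −2p + 2.
Setting these equal: 6p − 1 = −2p + 2 ⇒ 8p = 3 ⇒ p = 3/8, and the value is (6)·(3/8) − 1 = 5/4.
For General C: with q = P(Left), equating U's and D's payoffs gives 5q = −3q + 2 ⇒ q = 1/4.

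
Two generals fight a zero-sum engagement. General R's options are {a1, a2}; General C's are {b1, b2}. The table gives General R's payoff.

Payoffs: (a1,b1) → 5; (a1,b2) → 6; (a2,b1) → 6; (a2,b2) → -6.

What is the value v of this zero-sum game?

66/13

Row minima: a1 → 5, a2 → -6; maximin = 5.
Column maxima: b1 → 6, b2 → 6; minimax = 6.
5 ≠ 6, so there is no saddle point; optimal play is mixed.
Let General R play a1 with probability p. Expected payoff against b1: 5p + 6(1−p) = −p + 6; against b2: 6p + (-6)(1−p) = 12p − 6.
Setting these equal: −p + 6 = 12p − 6 ⇒ −13p = -12 ⇒ p = 12/13, and the value is (-1)·(12/13) + 6 = 66/13.
For General C: with q = P(b1), equating a1's and a2's payoffs gives −q + 6 = 12q − 6 ⇒ q = 12/13.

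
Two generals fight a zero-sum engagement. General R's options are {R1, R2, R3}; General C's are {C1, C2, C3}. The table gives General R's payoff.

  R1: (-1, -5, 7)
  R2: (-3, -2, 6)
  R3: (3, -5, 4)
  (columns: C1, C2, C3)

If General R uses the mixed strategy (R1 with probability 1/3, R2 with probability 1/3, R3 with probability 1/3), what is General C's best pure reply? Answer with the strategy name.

C2

If General C plays C1, General R's expected payoff is (1/3)·(-1) + (1/3)·(-3) + (1/3)·3 = -1/3.
If General C plays C2, General R's expected payoff is (1/3)·(-5) + (1/3)·(-2) + (1/3)·(-5) = -4.
If General C plays C3, General R's expected payoff is (1/3)·7 + (1/3)·6 + (1/3)·4 = 17/3.
General C minimizes General R's payoff; the smallest is -4, so the best response is C2.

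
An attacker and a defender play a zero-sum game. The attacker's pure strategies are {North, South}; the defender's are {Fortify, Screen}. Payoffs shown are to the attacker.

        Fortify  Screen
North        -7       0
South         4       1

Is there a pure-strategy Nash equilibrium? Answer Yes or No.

Row minima: North → -7, South → 1; maximin = 1.
Column maxima: Fortify → 4, Screen → 1; minimax = 1.
maximin = minimax = 1, so a saddle point exists.

Yes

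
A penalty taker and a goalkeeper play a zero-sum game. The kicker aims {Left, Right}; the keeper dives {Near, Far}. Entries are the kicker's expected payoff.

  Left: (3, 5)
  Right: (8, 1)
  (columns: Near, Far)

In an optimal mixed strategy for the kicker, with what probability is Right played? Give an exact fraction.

2/9

Row minima: Left → 3, Right → 1; maximin = 3.
Column maxima: Near → 8, Far → 5; minimax = 5.
3 ≠ 5, so there is no saddle point; optimal play is mixed.
Let the kicker play Left with probability p. Expected payoff against Near: 3p + 8(1−p) = −5p + 8; against Far: 5p + 1(1−p) = 4p + 1.
Setting these equal: −5p + 8 = 4p + 1 ⇒ −9p = -7 ⇒ p = 7/9, and the value is (-5)·(7/9) + 8 = 37/9.
For the keeper: with q = P(Near), equating Left's and Right's payoffs gives −2q + 5 = 7q + 1 ⇒ q = 4/9.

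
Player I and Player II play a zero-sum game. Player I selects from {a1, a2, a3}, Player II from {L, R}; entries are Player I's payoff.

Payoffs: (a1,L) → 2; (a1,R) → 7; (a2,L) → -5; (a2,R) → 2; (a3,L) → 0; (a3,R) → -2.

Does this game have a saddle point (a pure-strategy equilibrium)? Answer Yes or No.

Row minima: a1 → 2, a2 → -5, a3 → -2; maximin = 2.
Column maxima: L → 2, R → 7; minimax = 2.
maximin = minimax = 2, so a saddle point exists.

Yes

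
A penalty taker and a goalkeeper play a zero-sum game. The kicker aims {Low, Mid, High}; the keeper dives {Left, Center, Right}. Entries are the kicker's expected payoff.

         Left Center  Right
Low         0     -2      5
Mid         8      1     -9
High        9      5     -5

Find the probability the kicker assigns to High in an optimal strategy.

7/17

Row minima: Low → -2, Mid → -9, High → -5; maximin = -2.
Column maxima: Left → 9, Center → 5, Right → 5; minimax = 5.
-2 ≠ 5, so there is no saddle point; optimal play is mixed.
Mid is strictly dominated by High, so the kicker never plays it.
Left is strictly dominated by Center (it gives the kicker strictly more in every row), so the keeper never plays it.
On the remaining 2×2 (Low, High vs Center, Right):
Let the kicker play Low with probability p. Expected payoff against Center: (-2)p + 5(1−p) = −7p + 5; against Right: 5p + (-5)(1−p) = 10p − 5.
Setting these equal: −7p + 5 = 10p − 5 ⇒ −17p = -10 ⇒ p = 10/17, and the value is (-7)·(10/17) + 5 = 15/17.
For the keeper: with q = P(Center), equating Low's and High's payoffs gives −7q + 5 = 10q − 5 ⇒ q = 10/17.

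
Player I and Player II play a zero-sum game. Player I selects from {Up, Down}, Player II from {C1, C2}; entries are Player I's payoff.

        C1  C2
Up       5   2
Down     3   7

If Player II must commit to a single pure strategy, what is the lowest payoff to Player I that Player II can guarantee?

Column maxima: C1 → 5, C2 → 7.
The smallest of these is 5.

5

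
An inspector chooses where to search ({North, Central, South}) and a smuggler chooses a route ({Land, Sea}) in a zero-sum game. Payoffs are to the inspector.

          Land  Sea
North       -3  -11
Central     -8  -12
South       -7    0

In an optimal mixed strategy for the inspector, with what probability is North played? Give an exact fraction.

Row minima: North → -11, Central → -12, South → -7; maximin = -7.
Column maxima: Land → -3, Sea → 0; minimax = -3.
-7 ≠ -3, so there is no saddle point; optimal play is mixed.
Central is strictly dominated by North, so the inspector never plays it.
On the remaining 2×2 (North, South vs Land, Sea):
Let the inspector play North with probability p. Expected payoff against Land: (-3)p + (-7)(1−p) = 4p − 7; against Sea: (-11)p + 0(1−p) = −11p.
Setting these equal: 4p − 7 = −11p ⇒ 15p = 7 ⇒ p = 7/15, and the value is (4)·(7/15) − 7 = -77/15.
For the smuggler: with q = P(Land), equating North's and South's payoffs gives 8q − 11 = −7q ⇒ q = 11/15.

7/15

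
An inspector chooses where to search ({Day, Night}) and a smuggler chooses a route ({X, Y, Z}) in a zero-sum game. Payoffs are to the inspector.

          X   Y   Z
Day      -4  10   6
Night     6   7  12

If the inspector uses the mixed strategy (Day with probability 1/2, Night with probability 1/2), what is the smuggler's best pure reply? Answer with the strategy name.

X

If the smuggler plays X, the inspector's expected payoff is (1/2)·(-4) + (1/2)·6 = 1.
If the smuggler plays Y, the inspector's expected payoff is (1/2)·10 + (1/2)·7 = 17/2.
If the smuggler plays Z, the inspector's expected payoff is (1/2)·6 + (1/2)·12 = 9.
The smuggler minimizes the inspector's payoff; the smallest is 1, so the best response is X.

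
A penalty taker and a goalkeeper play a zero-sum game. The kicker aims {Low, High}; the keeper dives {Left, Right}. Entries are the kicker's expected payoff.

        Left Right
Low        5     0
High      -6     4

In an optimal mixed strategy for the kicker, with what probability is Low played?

2/3

Row minima: Low → 0, High → -6; maximin = 0.
Column maxima: Left → 5, Right → 4; minimax = 4.
0 ≠ 4, so there is no saddle point; optimal play is mixed.
Let the kicker play Low with probability p. Expected payoff against Left: 5p + (-6)(1−p) = 11p − 6; against Right: 0p + 4(1−p) = −4p + 4.
Setting these equal: 11p − 6 = −4p + 4 ⇒ 15p = 10 ⇒ p = 2/3, and the value is (11)·(2/3) − 6 = 4/3.
For the keeper: with q = P(Left), equating Low's and High's payoffs gives 5q = −10q + 4 ⇒ q = 4/15.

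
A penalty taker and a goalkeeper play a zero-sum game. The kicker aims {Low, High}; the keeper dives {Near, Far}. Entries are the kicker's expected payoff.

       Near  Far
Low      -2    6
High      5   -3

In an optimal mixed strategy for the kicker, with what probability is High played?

Row minima: Low → -2, High → -3; maximin = -2.
Column maxima: Near → 5, Far → 6; minimax = 5.
-2 ≠ 5, so there is no saddle point; optimal play is mixed.
Let the kicker play Low with probability p. Expected payoff against Near: (-2)p + 5(1−p) = −7p + 5; against Far: 6p + (-3)(1−p) = 9p − 3.
Setting these equal: −7p + 5 = 9p − 3 ⇒ −16p = -8 ⇒ p = 1/2, and the value is (-7)·(1/2) + 5 = 3/2.
For the keeper: with q = P(Near), equating Low's and High's payoffs gives −8q + 6 = 8q − 3 ⇒ q = 9/16.

1/2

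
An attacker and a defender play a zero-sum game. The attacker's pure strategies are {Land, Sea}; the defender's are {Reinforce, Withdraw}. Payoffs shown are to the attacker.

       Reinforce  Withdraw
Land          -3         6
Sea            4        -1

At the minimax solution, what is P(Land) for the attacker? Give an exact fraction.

Row minima: Land → -3, Sea → -1; maximin = -1.
Column maxima: Reinforce → 4, Withdraw → 6; minimax = 4.
-1 ≠ 4, so there is no saddle point; optimal play is mixed.
Let the attacker play Land with probability p. Expected payoff against Reinforce: (-3)p + 4(1−p) = −7p + 4; against Withdraw: 6p + (-1)(1−p) = 7p − 1.
Setting these equal: −7p + 4 = 7p − 1 ⇒ −14p = -5 ⇒ p = 5/14, and the value is (-7)·(5/14) + 4 = 3/2.
For the defender: with q = P(Reinforce), equating Land's and Sea's payoffs gives −9q + 6 = 5q − 1 ⇒ q = 1/2.

5/14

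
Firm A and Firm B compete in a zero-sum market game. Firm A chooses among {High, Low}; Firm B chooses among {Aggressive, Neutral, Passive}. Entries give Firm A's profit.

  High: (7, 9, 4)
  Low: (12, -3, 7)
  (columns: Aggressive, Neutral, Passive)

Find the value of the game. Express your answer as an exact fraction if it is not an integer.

5

Row minima: High → 4, Low → -3; maximin = 4.
Column maxima: Aggressive → 12, Neutral → 9, Passive → 7; minimax = 7.
4 ≠ 7, so there is no saddle point; optimal play is mixed.
Aggressive is strictly dominated by Passive (it gives Firm A strictly more in every row), so Firm B never plays it.
On the remaining 2×2 (High, Low vs Neutral, Passive):
Let Firm A play High with probability p. Expected payoff against Neutral: 9p + (-3)(1−p) = 12p − 3; against Passive: 4p + 7(1−p) = −3p + 7.
Setting these equal: 12p − 3 = −3p + 7 ⇒ 15p = 10 ⇒ p = 2/3, and the value is (12)·(2/3) − 3 = 5.
For Firm B: with q = P(Neutral), equating High's and Low's payoffs gives 5q + 4 = −10q + 7 ⇒ q = 1/5.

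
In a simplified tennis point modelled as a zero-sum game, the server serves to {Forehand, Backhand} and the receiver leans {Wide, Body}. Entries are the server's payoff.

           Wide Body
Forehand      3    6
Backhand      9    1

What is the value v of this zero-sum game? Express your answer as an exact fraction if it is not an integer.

51/11

Row minima: Forehand → 3, Backhand → 1; maximin = 3.
Column maxima: Wide → 9, Body → 6; minimax = 6.
3 ≠ 6, so there is no saddle point; optimal play is mixed.
Let the server play Forehand with probability p. Expected payoff against Wide: 3p + 9(1−p) = −6p + 9; against Body: 6p + 1(1−p) = 5p + 1.
Setting these equal: −6p + 9 = 5p + 1 ⇒ −11p = -8 ⇒ p = 8/11, and the value is (-6)·(8/11) + 9 = 51/11.
For the receiver: with q = P(Wide), equating Forehand's and Backhand's payoffs gives −3q + 6 = 8q + 1 ⇒ q = 5/11.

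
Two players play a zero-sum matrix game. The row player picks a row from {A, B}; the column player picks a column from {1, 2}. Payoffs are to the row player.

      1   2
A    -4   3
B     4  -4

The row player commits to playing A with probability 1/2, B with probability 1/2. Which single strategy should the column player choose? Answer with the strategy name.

If the column player plays 1, the row player's expected payoff is (1/2)·(-4) + (1/2)·4 = 0.
If the column player plays 2, the row player's expected payoff is (1/2)·3 + (1/2)·(-4) = -1/2.
The column player minimizes the row player's payoff; the smallest is -1/2, so the best response is 2.

2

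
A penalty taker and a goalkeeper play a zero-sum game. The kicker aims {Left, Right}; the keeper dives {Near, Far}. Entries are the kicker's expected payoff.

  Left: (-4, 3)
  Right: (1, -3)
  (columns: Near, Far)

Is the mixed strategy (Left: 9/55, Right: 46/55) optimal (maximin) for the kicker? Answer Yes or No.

Against Near this mix gives (9/55)·(-4) + (46/55)·1 = 2/11.
Against Far this mix gives (9/55)·3 + (46/55)·(-3) = -111/55.
The keeper will play Far, holding the kicker to -111/55. Shifting weight toward the row that does better against Far would raise this floor (the equalizing mix achieves -9/11 against both Far and Near), so the proposed strategy is not optimal.

No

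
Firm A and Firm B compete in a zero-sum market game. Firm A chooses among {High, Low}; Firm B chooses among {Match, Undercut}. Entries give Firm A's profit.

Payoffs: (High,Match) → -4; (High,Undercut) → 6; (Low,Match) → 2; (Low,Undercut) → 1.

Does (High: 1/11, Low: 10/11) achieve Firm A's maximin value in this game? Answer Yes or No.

Yes

Against Match this mix gives (1/11)·(-4) + (10/11)·2 = 16/11.
Against Undercut this mix gives (1/11)·6 + (10/11)·1 = 16/11.
All of Firm B's active replies (Match, Undercut) yield 16/11, and no column does worse for Firm A. The mix makes Firm B indifferent and guarantees 16/11, so it is optimal.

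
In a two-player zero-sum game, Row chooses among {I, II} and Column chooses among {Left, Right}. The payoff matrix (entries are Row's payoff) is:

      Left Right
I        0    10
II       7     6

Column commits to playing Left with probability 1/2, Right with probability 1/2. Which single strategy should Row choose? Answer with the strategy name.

Expected payoff of I: (1/2)·0 + (1/2)·10 = 5.
Expected payoff of II: (1/2)·7 + (1/2)·6 = 13/2.
The largest is 13/2, so Row's best response is II.

II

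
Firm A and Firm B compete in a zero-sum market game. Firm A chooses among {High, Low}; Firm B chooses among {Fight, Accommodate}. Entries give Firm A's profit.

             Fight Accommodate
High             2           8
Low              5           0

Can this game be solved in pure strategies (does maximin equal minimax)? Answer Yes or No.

Row minima: High → 2, Low → 0; maximin = 2.
Column maxima: Fight → 5, Accommodate → 8; minimax = 5.
2 ≠ 5, so no pure-strategy equilibrium exists.

No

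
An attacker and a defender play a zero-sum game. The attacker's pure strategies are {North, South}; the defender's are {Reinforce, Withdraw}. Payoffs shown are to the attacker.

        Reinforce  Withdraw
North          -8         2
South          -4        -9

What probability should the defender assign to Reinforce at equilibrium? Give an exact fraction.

11/15

Row minima: North → -8, South → -9; maximin = -8.
Column maxima: Reinforce → -4, Withdraw → 2; minimax = -4.
-8 ≠ -4, so there is no saddle point; optimal play is mixed.
Let the attacker play North with probability p. Expected payoff against Reinforce: (-8)p + (-4)(1−p) = −4p − 4; against Withdraw: 2p + (-9)(1−p) = 11p − 9.
Setting these equal: −4p − 4 = 11p − 9 ⇒ −15p = -5 ⇒ p = 1/3, and the value is (-4)·(1/3) − 4 = -16/3.
For the defender: with q = P(Reinforce), equating North's and South's payoffs gives −10q + 2 = 5q − 9 ⇒ q = 11/15.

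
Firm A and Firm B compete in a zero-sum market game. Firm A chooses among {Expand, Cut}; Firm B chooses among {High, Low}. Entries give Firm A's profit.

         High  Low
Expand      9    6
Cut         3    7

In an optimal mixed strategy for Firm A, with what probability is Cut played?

3/7

Row minima: Expand → 6, Cut → 3; maximin = 6.
Column maxima: High → 9, Low → 7; minimax = 7.
6 ≠ 7, so there is no saddle point; optimal play is mixed.
Let Firm A play Expand with probability p. Expected payoff against High: 9p + 3(1−p) = 6p + 3; against Low: 6p + 7(1−p) = −p + 7.
Setting these equal: 6p + 3 = −p + 7 ⇒ 7p = 4 ⇒ p = 4/7, and the value is (6)·(4/7) + 3 = 45/7.
For Firm B: with q = P(High), equating Expand's and Cut's payoffs gives 3q + 6 = −4q + 7 ⇒ q = 1/7.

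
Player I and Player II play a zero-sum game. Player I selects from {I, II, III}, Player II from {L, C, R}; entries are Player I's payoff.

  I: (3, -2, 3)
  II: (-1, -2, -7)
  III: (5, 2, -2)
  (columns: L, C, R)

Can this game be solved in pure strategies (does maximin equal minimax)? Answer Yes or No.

No

Row minima: I → -2, II → -7, III → -2; maximin = -2.
Column maxima: L → 5, C → 2, R → 3; minimax = 2.
-2 ≠ 2, so no pure-strategy equilibrium exists.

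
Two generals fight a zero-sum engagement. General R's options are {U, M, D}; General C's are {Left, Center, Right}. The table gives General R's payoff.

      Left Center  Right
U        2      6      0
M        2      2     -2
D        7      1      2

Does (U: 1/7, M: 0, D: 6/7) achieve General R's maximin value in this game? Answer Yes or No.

Against Left this mix gives (1/7)·2 + (6/7)·7 = 44/7.
Against Center this mix gives (1/7)·6 + (6/7)·1 = 12/7.
Against Right this mix gives (1/7)·0 + (6/7)·2 = 12/7.
All of General C's active replies (Center, Right) yield 12/7, and no column does worse for General R. The mix makes General C indifferent and guarantees 12/7, so it is optimal.

Yes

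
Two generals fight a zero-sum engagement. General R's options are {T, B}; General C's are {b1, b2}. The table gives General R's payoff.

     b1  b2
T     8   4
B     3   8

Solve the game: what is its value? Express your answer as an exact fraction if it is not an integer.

52/9

Row minima: T → 4, B → 3; maximin = 4.
Column maxima: b1 → 8, b2 → 8; minimax = 8.
4 ≠ 8, so there is no saddle point; optimal play is mixed.
Let General R play T with probability p. Expected payoff against b1: 8p + 3(1−p) = 5p + 3; against b2: 4p + 8(1−p) = −4p + 8.
Setting these equal: 5p + 3 = −4p + 8 ⇒ 9p = 5 ⇒ p = 5/9, and the value is (5)·(5/9) + 3 = 52/9.
For General C: with q = P(b1), equating T's and B's payoffs gives 4q + 4 = −5q + 8 ⇒ q = 4/9.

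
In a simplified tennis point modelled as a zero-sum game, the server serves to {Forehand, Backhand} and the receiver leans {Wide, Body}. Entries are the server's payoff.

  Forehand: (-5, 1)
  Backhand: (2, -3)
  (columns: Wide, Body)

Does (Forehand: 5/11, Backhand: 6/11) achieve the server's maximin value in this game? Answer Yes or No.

Yes

Against Wide this mix gives (5/11)·(-5) + (6/11)·2 = -13/11.
Against Body this mix gives (5/11)·1 + (6/11)·(-3) = -13/11.
All of the receiver's active replies (Wide, Body) yield -13/11, and no column does worse for the server. The mix makes the receiver indifferent and guarantees -13/11, so it is optimal.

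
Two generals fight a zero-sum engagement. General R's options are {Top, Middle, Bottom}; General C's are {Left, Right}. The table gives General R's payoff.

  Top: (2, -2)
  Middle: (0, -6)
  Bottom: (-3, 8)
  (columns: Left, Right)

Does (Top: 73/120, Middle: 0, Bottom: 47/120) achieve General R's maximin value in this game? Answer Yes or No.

Against Left this mix gives (73/120)·2 + (47/120)·(-3) = 1/24.
Against Right this mix gives (73/120)·(-2) + (47/120)·8 = 23/12.
General C will play Left, holding General R to 1/24. Shifting weight toward the row that does better against Left would raise this floor (the equalizing mix achieves 2/3 against both Left and Right), so the proposed strategy is not optimal.

No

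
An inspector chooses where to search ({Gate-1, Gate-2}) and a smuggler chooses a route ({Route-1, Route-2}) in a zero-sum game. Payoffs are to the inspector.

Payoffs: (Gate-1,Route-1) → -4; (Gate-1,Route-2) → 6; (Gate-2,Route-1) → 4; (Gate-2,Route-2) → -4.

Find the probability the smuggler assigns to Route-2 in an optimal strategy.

4/9

Row minima: Gate-1 → -4, Gate-2 → -4; maximin = -4.
Column maxima: Route-1 → 4, Route-2 → 6; minimax = 4.
-4 ≠ 4, so there is no saddle point; optimal play is mixed.
Let the inspector play Gate-1 with probability p. Expected payoff against Route-1: (-4)p + 4(1−p) = −8p + 4; against Route-2: 6p + (-4)(1−p) = 10p − 4.
Setting these equal: −8p + 4 = 10p − 4 ⇒ −18p = -8 ⇒ p = 4/9, and the value is (-8)·(4/9) + 4 = 4/9.
For the smuggler: with q = P(Route-1), equating Gate-1's and Gate-2's payoffs gives −10q + 6 = 8q − 4 ⇒ q = 5/9.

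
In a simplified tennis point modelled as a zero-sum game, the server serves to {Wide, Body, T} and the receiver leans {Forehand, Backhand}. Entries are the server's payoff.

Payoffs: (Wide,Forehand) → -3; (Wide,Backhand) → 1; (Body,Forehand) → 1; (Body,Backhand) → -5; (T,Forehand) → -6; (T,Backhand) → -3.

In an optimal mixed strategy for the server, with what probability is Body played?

2/5

Row minima: Wide → -3, Body → -5, T → -6; maximin = -3.
Column maxima: Forehand → 1, Backhand → 1; minimax = 1.
-3 ≠ 1, so there is no saddle point; optimal play is mixed.
T is strictly dominated by Wide, so the server never plays it.
On the remaining 2×2 (Wide, Body vs Forehand, Backhand):
Let the server play Wide with probability p. Expected payoff against Forehand: (-3)p + 1(1−p) = −4p + 1; against Backhand: 1p + (-5)(1−p) = 6p − 5.
Setting these equal: −4p + 1 = 6p − 5 ⇒ −10p = -6 ⇒ p = 3/5, and the value is (-4)·(3/5) + 1 = -7/5.
For the receiver: with q = P(Forehand), equating Wide's and Body's payoffs gives −4q + 1 = 6q − 5 ⇒ q = 3/5.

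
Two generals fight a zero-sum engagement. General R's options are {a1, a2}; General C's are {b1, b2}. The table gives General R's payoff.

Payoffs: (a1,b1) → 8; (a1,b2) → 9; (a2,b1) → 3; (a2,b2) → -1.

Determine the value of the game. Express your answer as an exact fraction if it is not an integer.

8

Row minima: a1 → 8, a2 → -1; maximin = 8.
Column maxima: b1 → 8, b2 → 9; minimax = 8.
Since maximin = minimax = 8, there is a saddle point and the value is 8.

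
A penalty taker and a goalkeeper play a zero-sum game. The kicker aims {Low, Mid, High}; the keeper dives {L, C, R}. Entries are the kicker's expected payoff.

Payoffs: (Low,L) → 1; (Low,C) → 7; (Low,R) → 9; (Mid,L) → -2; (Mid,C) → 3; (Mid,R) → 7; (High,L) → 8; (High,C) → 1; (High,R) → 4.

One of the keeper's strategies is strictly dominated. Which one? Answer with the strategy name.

C holds the kicker's payoff strictly below R in every row: 7 < 9, 3 < 7, 1 < 4.
So R is strictly dominated for the keeper.

R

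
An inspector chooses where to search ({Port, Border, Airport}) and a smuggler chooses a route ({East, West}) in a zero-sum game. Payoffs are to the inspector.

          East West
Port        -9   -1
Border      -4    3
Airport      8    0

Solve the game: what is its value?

Row minima: Port → -9, Border → -4, Airport → 0; maximin = 0.
Column maxima: East → 8, West → 3; minimax = 3.
0 ≠ 3, so there is no saddle point; optimal play is mixed.
Port is strictly dominated by Border, so the inspector never plays it.
On the remaining 2×2 (Border, Airport vs East, West):
Let the inspector play Border with probability p. Expected payoff against East: (-4)p + 8(1−p) = −12p + 8; against West: 3p + 0(1−p) = 3p.
Setting these equal: −12p + 8 = 3p ⇒ −15p = -8 ⇒ p = 8/15, and the value is (-12)·(8/15) + 8 = 8/5.
For the smuggler: with q = P(East), equating Border's and Airport's payoffs gives −7q + 3 = 8q ⇒ q = 1/5.

8/5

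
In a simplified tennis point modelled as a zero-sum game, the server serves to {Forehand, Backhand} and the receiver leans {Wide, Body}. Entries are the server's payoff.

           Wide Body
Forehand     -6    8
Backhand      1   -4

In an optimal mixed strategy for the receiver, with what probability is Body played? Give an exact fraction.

Row minima: Forehand → -6, Backhand → -4; maximin = -4.
Column maxima: Wide → 1, Body → 8; minimax = 1.
-4 ≠ 1, so there is no saddle point; optimal play is mixed.
Let the server play Forehand with probability p. Expected payoff against Wide: (-6)p + 1(1−p) = −7p + 1; against Body: 8p + (-4)(1−p) = 12p − 4.
Setting these equal: −7p + 1 = 12p − 4 ⇒ −19p = -5 ⇒ p = 5/19, and the value is (-7)·(5/19) + 1 = -16/19.
For the receiver: with q = P(Wide), equating Forehand's and Backhand's payoffs gives −14q + 8 = 5q − 4 ⇒ q = 12/19.

7/19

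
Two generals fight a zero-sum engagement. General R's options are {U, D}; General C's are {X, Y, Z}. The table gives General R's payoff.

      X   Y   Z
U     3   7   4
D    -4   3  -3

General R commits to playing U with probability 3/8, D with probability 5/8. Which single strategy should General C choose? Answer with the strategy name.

If General C plays X, General R's expected payoff is (3/8)·3 + (5/8)·(-4) = -11/8.
If General C plays Y, General R's expected payoff is (3/8)·7 + (5/8)·3 = 9/2.
If General C plays Z, General R's expected payoff is (3/8)·4 + (5/8)·(-3) = -3/8.
General C minimizes General R's payoff; the smallest is -11/8, so the best response is X.

X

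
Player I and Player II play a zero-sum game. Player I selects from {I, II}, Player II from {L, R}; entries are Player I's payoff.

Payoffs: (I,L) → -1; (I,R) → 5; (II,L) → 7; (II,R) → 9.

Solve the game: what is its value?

Row minima: I → -1, II → 7; maximin = 7.
Column maxima: L → 7, R → 9; minimax = 7.
Since maximin = minimax = 7, there is a saddle point and the value is 7.

7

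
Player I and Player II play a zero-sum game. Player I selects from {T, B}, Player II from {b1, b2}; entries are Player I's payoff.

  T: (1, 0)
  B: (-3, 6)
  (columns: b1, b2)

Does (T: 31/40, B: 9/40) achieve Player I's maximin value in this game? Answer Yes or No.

Against b1 this mix gives (31/40)·1 + (9/40)·(-3) = 1/10.
Against b2 this mix gives (31/40)·0 + (9/40)·6 = 27/20.
Player II will play b1, holding Player I to 1/10. Shifting weight toward the row that does better against b1 would raise this floor (the equalizing mix achieves 3/5 against both b1 and b2), so the proposed strategy is not optimal.

No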